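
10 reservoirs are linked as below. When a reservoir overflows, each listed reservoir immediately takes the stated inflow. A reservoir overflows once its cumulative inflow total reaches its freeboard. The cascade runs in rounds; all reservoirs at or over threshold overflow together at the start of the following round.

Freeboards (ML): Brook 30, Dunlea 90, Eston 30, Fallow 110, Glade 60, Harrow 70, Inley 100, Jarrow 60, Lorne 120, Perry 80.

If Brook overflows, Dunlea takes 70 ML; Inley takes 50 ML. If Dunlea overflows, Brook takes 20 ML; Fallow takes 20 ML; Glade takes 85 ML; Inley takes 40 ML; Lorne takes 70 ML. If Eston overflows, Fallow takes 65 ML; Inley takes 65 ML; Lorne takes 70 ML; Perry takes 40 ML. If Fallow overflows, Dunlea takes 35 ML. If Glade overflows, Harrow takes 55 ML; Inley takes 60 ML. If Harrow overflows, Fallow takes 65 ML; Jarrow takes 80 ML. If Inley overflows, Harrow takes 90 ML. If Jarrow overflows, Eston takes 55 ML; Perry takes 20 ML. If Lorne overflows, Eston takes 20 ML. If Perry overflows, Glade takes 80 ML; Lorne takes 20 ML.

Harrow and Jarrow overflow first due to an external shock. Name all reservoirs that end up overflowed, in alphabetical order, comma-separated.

Eston, Fallow, Harrow, Jarrow

Round 1 — Harrow, Jarrow overflow (initial).
  Eston: +55 → 55 ≥ 30
  Fallow: +65 → 65 < 110
  Perry: +20 → 20 < 80
Round 2 — Eston overflows.
  Fallow: +65 → 130 ≥ 110
  Inley: +65 → 65 < 100
  Lorne: +70 → 70 < 120
  Perry: +40 → 60 < 80
Round 3 — Fallow overflows.
  Dunlea: +35 → 35 < 90
No further overflows.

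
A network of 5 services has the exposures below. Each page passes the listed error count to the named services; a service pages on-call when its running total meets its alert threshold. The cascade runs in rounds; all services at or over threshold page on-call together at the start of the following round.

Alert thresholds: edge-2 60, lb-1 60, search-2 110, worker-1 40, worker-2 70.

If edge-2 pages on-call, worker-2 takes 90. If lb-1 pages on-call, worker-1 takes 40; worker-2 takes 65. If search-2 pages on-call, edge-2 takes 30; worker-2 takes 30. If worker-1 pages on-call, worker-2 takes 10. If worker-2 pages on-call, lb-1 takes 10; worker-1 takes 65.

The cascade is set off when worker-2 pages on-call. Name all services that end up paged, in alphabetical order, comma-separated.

worker-1, worker-2

Round 1 — worker-2 pages on-call (initial).
  lb-1: +10 → 10 < 60
  worker-1: +65 → 65 ≥ 40
Round 2 — worker-1 pages on-call.
No further pages.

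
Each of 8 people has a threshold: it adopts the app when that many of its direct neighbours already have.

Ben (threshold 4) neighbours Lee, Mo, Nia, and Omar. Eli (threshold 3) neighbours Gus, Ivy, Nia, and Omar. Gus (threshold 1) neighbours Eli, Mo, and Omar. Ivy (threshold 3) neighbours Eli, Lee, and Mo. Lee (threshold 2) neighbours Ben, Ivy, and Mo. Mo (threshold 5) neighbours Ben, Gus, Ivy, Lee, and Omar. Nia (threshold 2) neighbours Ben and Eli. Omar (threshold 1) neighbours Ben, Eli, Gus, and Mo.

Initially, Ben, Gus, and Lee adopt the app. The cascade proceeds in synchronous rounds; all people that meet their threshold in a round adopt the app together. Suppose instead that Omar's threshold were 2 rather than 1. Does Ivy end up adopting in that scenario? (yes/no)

no

With Omar's threshold at 2:
Round 1 — Ben, Gus, Lee adopt the app (initial).
Round 2 — checking thresholds:
  Eli: 1 of 4 neighbours < 3, below threshold.
  Ivy: 1 of 3 neighbours < 3, below threshold.
  Mo: 3 of 5 neighbours < 5, below threshold.
  Nia: 1 of 2 neighbours < 2, below threshold.
  Omar: 2 of 4 neighbours ≥ 2, adopts the app.
Round 3 — no new adoptions; cascade stops.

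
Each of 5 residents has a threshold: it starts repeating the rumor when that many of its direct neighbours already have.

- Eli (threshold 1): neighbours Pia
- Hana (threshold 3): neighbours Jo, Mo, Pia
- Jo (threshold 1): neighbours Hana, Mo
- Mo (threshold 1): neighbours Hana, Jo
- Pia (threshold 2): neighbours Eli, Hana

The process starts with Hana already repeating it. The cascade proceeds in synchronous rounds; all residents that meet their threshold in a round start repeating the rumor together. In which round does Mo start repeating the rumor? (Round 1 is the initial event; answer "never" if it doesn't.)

Round 1 — Hana starts repeating the rumor (initial).
Round 2 — checking thresholds:
  Jo: 1 of 2 neighbours ≥ 1, starts repeating the rumor.
  Mo: 1 of 2 neighbours ≥ 1, starts repeating the rumor.
  Pia: 1 of 2 neighbours < 2, below threshold.
Round 3 — no new spreads; cascade stops.

2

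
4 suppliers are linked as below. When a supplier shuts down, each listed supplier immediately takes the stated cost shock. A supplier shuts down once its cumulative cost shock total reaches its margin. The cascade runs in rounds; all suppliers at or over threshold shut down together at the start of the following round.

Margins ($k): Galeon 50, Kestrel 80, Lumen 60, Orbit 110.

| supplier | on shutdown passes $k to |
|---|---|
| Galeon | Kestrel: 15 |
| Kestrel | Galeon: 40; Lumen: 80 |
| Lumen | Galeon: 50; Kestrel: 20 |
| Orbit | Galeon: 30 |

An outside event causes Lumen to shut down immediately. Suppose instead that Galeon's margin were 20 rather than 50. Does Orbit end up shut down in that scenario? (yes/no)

no

With Galeon's margin at 20:
Round 1 — Lumen shuts down (initial).
  Galeon: +50 → 50 ≥ 20
  Kestrel: +20 → 20 < 80
Round 2 — Galeon shuts down.
  Kestrel: +15 → 35 < 80
No further shutdowns.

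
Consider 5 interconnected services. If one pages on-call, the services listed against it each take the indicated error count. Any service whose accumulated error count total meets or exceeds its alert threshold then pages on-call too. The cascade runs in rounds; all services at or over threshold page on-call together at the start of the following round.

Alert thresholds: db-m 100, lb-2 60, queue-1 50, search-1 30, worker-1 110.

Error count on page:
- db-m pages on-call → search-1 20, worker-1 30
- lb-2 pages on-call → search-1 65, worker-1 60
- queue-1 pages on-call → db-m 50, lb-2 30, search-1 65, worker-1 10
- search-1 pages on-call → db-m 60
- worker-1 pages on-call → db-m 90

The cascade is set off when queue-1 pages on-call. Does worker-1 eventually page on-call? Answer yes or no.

no

Round 1 — queue-1 pages on-call (initial).
  db-m: +50 → 50 < 100
  lb-2: +30 → 30 < 60
  search-1: +65 → 65 ≥ 30
  worker-1: +10 → 10 < 110
Round 2 — search-1 pages on-call.
  db-m: +60 → 110 ≥ 100
Round 3 — db-m pages on-call.
  worker-1: +30 → 40 < 110
No further pages.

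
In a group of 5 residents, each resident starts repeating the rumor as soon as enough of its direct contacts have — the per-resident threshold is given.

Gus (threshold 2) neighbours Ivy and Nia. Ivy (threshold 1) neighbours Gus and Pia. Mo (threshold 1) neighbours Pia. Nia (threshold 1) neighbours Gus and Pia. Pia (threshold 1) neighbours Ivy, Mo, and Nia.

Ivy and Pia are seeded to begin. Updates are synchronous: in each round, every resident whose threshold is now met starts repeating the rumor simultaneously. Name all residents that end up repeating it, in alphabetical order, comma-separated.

Gus, Ivy, Mo, Nia, Pia

Round 1 — Ivy, Pia start repeating the rumor (initial).
Round 2 — checking thresholds:
  Gus: 1 of 2 neighbours < 2, holds.
  Mo: 1 of 1 neighbours ≥ 1, starts repeating the rumor.
  Nia: 1 of 2 neighbours ≥ 1, starts repeating the rumor.
Round 3 — checking thresholds:
  Gus: 2 of 2 neighbours ≥ 2, starts repeating the rumor.
Round 4 — no new spreads; cascade stops.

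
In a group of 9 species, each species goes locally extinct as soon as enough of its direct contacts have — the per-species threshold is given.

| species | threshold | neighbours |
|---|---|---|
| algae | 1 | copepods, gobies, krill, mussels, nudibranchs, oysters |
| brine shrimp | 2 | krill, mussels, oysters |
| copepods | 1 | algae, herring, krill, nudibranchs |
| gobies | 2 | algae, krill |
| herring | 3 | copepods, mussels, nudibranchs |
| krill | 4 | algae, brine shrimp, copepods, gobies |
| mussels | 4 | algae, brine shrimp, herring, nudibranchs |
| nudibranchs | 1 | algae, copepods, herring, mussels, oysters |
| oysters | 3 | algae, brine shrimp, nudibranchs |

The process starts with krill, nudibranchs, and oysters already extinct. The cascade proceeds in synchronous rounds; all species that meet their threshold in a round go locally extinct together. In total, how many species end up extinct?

7

Round 1 — krill, nudibranchs, oysters go locally extinct (initial).
Round 2 — checking thresholds:
  algae: 3 of 6 neighbours ≥ 1, goes locally extinct.
  brine shrimp: 2 of 3 neighbours ≥ 2, goes locally extinct.
  copepods: 2 of 4 neighbours ≥ 1, goes locally extinct.
  gobies: 1 of 2 neighbours < 2, below threshold.
  herring: 1 of 3 neighbours < 3, below threshold.
  mussels: 1 of 4 neighbours < 4, below threshold.
Round 3 — checking thresholds:
  gobies: 2 of 2 neighbours ≥ 2, goes locally extinct.
  herring: 2 of 3 neighbours < 3, below threshold.
  mussels: 3 of 4 neighbours < 4, below threshold.
Round 4 — no new extinctions; cascade stops.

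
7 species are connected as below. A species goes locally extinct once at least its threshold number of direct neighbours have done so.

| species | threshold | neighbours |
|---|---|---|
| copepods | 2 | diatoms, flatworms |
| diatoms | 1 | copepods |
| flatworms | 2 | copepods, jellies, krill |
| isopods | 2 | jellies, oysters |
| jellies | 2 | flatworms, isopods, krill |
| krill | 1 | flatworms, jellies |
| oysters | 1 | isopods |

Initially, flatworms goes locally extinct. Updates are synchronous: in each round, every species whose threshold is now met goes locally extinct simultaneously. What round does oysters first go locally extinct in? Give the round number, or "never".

Round 1 — flatworms goes locally extinct (initial).
Round 2 — checking thresholds:
  copepods: 1 of 2 neighbours < 2, below threshold.
  jellies: 1 of 3 neighbours < 2, below threshold.
  krill: 1 of 2 neighbours ≥ 1, goes locally extinct.
Round 3 — checking thresholds:
  copepods: 1 of 2 neighbours < 2, below threshold.
  jellies: 2 of 3 neighbours ≥ 2, goes locally extinct.
Round 4 — no new extinctions; cascade stops.

never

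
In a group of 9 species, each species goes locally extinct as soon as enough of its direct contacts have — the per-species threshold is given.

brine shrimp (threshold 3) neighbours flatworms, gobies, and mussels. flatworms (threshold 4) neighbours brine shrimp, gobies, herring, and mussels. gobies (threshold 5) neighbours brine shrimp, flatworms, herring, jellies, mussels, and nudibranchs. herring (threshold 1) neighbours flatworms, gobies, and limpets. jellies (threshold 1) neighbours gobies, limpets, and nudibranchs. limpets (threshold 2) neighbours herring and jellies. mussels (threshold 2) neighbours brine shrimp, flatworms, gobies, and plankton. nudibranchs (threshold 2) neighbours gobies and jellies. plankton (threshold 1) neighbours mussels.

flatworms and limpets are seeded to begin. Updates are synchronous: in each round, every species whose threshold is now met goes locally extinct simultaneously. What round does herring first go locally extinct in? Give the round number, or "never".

2

Round 1 — flatworms, limpets go locally extinct (initial).
Round 2 — checking thresholds:
  brine shrimp: 1 of 3 neighbours < 3, holds.
  gobies: 1 of 6 neighbours < 5, holds.
  herring: 2 of 3 neighbours ≥ 1, goes locally extinct.
  jellies: 1 of 3 neighbours ≥ 1, goes locally extinct.
  mussels: 1 of 4 neighbours < 2, holds.
Round 3 — no new extinctions; cascade stops.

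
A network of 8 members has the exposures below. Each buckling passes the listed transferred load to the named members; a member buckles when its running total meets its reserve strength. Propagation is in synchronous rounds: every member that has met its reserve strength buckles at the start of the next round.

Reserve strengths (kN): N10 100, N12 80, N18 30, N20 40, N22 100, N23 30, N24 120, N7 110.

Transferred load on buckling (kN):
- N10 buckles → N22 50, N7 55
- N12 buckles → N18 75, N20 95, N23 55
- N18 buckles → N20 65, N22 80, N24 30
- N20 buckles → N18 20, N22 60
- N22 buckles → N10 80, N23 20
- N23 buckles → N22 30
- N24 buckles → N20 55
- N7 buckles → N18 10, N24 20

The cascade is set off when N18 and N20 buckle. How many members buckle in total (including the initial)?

Round 1 — N18, N20 buckle (initial).
  N22: +80+60 → 140 ≥ 100
  N24: +30 → 30 < 120
Round 2 — N22 buckles.
  N10: +80 → 80 < 100
  N23: +20 → 20 < 30
No further bucklings.

3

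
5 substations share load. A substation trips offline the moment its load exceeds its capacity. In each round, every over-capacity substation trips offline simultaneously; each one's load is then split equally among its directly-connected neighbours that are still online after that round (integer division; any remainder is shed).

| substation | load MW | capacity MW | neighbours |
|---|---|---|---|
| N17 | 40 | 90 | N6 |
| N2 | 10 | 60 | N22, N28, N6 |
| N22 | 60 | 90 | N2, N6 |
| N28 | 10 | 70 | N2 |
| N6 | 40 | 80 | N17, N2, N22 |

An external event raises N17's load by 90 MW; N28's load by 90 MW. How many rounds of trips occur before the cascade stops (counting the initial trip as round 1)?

Round 1 — N17 at 130 > 90; N28 at 100 > 70. N17, N28 trip offline.
  N17 sheds 130 MW to N6: 130 each.
    N6: 40+130 = 170 > 80
  N28 sheds 100 MW to N2: 100 each.
    N2: 10+100 = 110 > 60
Round 2 — N2, N6 trip offline.
  N2 sheds 110 MW to N22: 110 each.
    N22: 60+110 = 170 > 90
  N6 sheds 170 MW to N22: 170 each.
    N22: 170+170 = 340 > 90
Round 3 — N22 trips offline.
  N22 sheds 340 MW: no online neighbours, lost.
No further trips.

3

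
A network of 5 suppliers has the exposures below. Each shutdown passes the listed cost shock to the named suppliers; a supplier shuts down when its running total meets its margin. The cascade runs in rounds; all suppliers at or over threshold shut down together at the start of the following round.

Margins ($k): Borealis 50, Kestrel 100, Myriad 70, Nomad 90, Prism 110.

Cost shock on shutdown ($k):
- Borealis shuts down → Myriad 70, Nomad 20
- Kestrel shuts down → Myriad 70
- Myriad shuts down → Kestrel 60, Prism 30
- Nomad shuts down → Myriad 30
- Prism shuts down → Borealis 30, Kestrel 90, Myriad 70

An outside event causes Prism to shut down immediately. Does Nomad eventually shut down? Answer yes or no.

Round 1 — Prism shuts down (initial).
  Borealis: +30 → 30 < 50
  Kestrel: +90 → 90 < 100
  Myriad: +70 → 70 ≥ 70
Round 2 — Myriad shuts down.
  Kestrel: +60 → 150 ≥ 100
Round 3 — Kestrel shuts down.
No further shutdowns.

no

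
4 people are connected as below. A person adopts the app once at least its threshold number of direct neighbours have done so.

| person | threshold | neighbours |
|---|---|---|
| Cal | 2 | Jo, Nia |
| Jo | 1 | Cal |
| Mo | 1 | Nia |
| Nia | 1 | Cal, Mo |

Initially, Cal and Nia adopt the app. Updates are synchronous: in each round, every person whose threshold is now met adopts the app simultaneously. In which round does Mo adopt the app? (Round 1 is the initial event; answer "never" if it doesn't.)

2

Round 1 — Cal, Nia adopt the app (initial).
Round 2 — checking thresholds:
  Jo: 1 of 1 neighbours ≥ 1, adopts the app.
  Mo: 1 of 1 neighbours ≥ 1, adopts the app.
Round 3 — no new adoptions; cascade stops.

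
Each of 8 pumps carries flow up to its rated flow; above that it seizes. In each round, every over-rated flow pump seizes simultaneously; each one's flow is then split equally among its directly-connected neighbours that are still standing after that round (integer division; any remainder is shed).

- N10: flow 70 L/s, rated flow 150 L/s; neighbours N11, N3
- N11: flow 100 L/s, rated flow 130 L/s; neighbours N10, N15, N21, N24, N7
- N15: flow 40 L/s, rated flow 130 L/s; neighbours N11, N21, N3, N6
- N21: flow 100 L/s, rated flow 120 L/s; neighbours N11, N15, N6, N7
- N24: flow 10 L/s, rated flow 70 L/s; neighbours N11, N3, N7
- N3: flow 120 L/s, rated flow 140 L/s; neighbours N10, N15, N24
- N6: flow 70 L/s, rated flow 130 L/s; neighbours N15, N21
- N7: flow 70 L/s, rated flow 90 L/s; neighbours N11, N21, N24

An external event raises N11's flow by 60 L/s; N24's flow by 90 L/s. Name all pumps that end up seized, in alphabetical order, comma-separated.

Round 1 — N11 at 160 > 130; N24 at 100 > 70. N11, N24 seize.
  N11 sheds 160 L/s to N10, N15, N21, N7: 40 each.
    N10: 70+40 = 110 ≤ 150
    N15: 40+40 = 80 ≤ 130
    N21: 100+40 = 140 > 120
    N7: 70+40 = 110 > 90
  N24 sheds 100 L/s to N3, N7: 50 each.
    N3: 120+50 = 170 > 140
    N7: 110+50 = 160 > 90
Round 2 — N21, N3, N7 seize.
  N21 sheds 140 L/s to N15, N6: 70 each.
    N15: 80+70 = 150 > 130
    N6: 70+70 = 140 > 130
  N3 sheds 170 L/s to N10, N15: 85 each.
    N10: 110+85 = 195 > 150
    N15: 150+85 = 235 > 130
  N7 sheds 160 L/s: no online neighbours, lost.
Round 3 — N10, N15, N6 seize.
  N10 sheds 195 L/s: no online neighbours, lost.
  N15 sheds 235 L/s: no online neighbours, lost.
  N6 sheds 140 L/s: no online neighbours, lost.
No further seizures.

N10, N11, N15, N21, N24, N3, N6, N7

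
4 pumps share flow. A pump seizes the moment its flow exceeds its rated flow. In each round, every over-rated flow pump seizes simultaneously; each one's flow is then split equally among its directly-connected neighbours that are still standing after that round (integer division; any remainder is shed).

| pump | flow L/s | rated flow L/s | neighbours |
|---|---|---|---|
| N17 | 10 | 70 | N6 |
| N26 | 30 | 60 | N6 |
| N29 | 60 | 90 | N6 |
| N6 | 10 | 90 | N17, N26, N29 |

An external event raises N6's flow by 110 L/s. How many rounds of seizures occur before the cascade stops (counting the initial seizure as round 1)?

2

Round 1 — N6 at 120 > 90. N6 seizes.
  N6 sheds 120 L/s to N17, N26, N29: 40 each.
    N17: 10+40 = 50 ≤ 70
    N26: 30+40 = 70 > 60
    N29: 60+40 = 100 > 90
Round 2 — N26, N29 seize.
  N26 sheds 70 L/s: no online neighbours, lost.
  N29 sheds 100 L/s: no online neighbours, lost.
No further seizures.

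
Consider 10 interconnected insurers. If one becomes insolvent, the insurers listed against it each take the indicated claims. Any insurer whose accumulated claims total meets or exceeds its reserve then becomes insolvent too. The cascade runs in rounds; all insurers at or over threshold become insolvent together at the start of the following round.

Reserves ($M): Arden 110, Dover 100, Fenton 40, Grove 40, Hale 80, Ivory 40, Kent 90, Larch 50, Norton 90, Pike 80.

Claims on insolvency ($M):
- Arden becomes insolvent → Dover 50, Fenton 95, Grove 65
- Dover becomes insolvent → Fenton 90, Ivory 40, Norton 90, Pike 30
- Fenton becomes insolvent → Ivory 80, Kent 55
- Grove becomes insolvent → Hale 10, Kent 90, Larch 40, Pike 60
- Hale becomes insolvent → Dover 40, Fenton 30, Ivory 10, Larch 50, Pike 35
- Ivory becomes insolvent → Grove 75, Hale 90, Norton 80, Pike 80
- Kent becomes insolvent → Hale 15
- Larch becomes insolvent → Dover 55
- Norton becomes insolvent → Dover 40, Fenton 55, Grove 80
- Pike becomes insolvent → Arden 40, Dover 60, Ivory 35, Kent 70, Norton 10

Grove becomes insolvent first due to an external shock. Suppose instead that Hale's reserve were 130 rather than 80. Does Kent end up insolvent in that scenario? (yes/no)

With Hale's reserve at 130:
Round 1 — Grove becomes insolvent (initial).
  Hale: +10 → 10 < 130
  Kent: +90 → 90 ≥ 90
  Larch: +40 → 40 < 50
  Pike: +60 → 60 < 80
Round 2 — Kent becomes insolvent.
  Hale: +15 → 25 < 130
No further insolvencies.

yes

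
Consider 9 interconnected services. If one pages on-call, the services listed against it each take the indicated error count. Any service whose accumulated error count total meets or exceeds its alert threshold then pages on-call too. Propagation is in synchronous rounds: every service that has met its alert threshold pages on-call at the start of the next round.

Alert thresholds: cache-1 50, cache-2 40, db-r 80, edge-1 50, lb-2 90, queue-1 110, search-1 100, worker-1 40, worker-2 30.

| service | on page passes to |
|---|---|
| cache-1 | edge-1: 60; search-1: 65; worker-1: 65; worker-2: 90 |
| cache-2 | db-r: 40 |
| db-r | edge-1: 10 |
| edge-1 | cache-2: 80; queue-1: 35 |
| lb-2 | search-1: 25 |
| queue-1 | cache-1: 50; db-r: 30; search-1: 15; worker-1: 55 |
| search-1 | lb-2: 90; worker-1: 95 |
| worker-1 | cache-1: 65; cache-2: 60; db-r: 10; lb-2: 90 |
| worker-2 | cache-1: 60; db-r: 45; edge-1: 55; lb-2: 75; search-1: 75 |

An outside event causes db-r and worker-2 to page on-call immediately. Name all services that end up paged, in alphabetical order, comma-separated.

cache-1, cache-2, db-r, edge-1, lb-2, search-1, worker-1, worker-2

Round 1 — db-r, worker-2 page on-call (initial).
  cache-1: +60 → 60 ≥ 50
  edge-1: +10+55 → 65 ≥ 50
  lb-2: +75 → 75 < 90
  search-1: +75 → 75 < 100
Round 2 — cache-1, edge-1 page on-call.
  cache-2: +80 → 80 ≥ 40
  queue-1: +35 → 35 < 110
  search-1: +65 → 140 ≥ 100
  worker-1: +65 → 65 ≥ 40
Round 3 — cache-2, search-1, worker-1 page on-call.
  lb-2: +90+90 → 255 ≥ 90
Round 4 — lb-2 pages on-call.
No further pages.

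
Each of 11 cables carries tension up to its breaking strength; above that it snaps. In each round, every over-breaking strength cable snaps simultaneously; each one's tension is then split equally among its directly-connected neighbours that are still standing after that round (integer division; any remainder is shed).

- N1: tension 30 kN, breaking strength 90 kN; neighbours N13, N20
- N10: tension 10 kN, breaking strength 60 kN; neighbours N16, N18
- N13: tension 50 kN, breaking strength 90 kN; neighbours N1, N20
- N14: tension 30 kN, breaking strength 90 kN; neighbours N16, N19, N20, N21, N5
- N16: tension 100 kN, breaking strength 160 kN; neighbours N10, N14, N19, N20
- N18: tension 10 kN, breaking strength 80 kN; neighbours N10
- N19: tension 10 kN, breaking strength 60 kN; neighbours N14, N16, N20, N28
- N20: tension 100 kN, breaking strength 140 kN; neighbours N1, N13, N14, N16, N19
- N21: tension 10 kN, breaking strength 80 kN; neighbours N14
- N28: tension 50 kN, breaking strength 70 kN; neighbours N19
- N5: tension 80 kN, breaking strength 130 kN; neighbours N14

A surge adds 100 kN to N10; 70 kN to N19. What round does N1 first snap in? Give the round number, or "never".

Round 1 — N10 at 110 > 60; N19 at 80 > 60. N10, N19 snap.
  N10 sheds 110 kN to N16, N18: 55 each.
    N16: 100+55 = 155 ≤ 160
    N18: 10+55 = 65 ≤ 80
  N19 sheds 80 kN to N14, N16, N20, N28: 20 each.
    N14: 30+20 = 50 ≤ 90
    N16: 155+20 = 175 > 160
    N20: 100+20 = 120 ≤ 140
    N28: 50+20 = 70 ≤ 70
Round 2 — N16 snaps.
  N16 sheds 175 kN to N14, N20: 87 each (1 lost).
    N14: 50+87 = 137 > 90
    N20: 120+87 = 207 > 140
Round 3 — N14, N20 snap.
  N14 sheds 137 kN to N21, N5: 68 each (1 lost).
    N21: 10+68 = 78 ≤ 80
    N5: 80+68 = 148 > 130
  N20 sheds 207 kN to N1, N13: 103 each (1 lost).
    N1: 30+103 = 133 > 90
    N13: 50+103 = 153 > 90
Round 4 — N1, N13, N5 snap.
  N1 sheds 133 kN: no online neighbours, lost.
  N13 sheds 153 kN: no online neighbours, lost.
  N5 sheds 148 kN: no online neighbours, lost.
No further breaks.

4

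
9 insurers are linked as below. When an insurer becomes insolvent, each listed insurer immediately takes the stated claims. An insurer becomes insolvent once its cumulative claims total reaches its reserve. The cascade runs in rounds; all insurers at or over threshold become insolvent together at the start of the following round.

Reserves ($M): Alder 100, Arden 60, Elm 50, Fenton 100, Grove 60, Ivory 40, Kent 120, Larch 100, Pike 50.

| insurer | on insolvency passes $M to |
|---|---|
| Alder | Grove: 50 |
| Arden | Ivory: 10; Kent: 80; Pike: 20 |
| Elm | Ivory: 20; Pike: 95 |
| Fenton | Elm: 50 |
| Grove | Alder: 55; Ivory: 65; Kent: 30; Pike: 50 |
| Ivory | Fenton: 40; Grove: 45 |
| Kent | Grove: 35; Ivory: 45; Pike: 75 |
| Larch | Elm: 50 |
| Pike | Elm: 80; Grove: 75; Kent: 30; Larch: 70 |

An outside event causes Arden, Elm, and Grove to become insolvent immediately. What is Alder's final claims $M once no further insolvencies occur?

Round 1 — Arden, Elm, Grove become insolvent (initial).
  Alder: +55 → 55 < 100
  Ivory: +10+20+65 → 95 ≥ 40
  Kent: +80+30 → 110 < 120
  Pike: +20+95+50 → 165 ≥ 50
Round 2 — Ivory, Pike become insolvent.
  Fenton: +40 → 40 < 100
  Kent: +30 → 140 ≥ 120
  Larch: +70 → 70 < 100
Round 3 — Kent becomes insolvent.
No further insolvencies.

55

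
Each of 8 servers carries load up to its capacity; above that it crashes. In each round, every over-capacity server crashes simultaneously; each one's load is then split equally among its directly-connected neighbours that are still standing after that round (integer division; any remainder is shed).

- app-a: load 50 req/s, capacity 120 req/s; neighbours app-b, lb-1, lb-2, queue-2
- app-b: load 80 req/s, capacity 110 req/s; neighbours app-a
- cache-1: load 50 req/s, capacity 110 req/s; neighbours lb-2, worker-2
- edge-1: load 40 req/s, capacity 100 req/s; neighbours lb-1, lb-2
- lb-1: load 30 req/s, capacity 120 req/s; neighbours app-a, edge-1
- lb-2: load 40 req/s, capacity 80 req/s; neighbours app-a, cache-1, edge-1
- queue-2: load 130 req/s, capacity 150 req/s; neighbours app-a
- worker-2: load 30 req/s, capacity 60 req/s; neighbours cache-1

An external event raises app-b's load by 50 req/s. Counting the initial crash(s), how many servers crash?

4

Round 1 — app-b at 130 > 110. app-b crashes.
  app-b sheds 130 req/s to app-a: 130 each.
    app-a: 50+130 = 180 > 120
Round 2 — app-a crashes.
  app-a sheds 180 req/s to lb-1, lb-2, queue-2: 60 each.
    lb-1: 30+60 = 90 ≤ 120
    lb-2: 40+60 = 100 > 80
    queue-2: 130+60 = 190 > 150
Round 3 — lb-2, queue-2 crash.
  lb-2 sheds 100 req/s to cache-1, edge-1: 50 each.
    cache-1: 50+50 = 100 ≤ 110
    edge-1: 40+50 = 90 ≤ 100
  queue-2 sheds 190 req/s: no online neighbours, lost.
No further crashes.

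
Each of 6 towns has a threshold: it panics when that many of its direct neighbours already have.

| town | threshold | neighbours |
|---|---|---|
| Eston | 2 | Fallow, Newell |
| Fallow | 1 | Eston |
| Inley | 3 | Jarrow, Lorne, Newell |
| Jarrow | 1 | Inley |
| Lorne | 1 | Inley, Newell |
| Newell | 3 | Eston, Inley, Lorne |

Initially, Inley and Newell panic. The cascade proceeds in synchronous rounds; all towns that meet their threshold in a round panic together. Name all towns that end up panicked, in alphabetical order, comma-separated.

Inley, Jarrow, Lorne, Newell

Round 1 — Inley, Newell panic (initial).
Round 2 — checking thresholds:
  Eston: 1 of 2 neighbours < 2, holds.
  Jarrow: 1 of 1 neighbours ≥ 1, panics.
  Lorne: 2 of 2 neighbours ≥ 1, panics.
Round 3 — no new panics; cascade stops.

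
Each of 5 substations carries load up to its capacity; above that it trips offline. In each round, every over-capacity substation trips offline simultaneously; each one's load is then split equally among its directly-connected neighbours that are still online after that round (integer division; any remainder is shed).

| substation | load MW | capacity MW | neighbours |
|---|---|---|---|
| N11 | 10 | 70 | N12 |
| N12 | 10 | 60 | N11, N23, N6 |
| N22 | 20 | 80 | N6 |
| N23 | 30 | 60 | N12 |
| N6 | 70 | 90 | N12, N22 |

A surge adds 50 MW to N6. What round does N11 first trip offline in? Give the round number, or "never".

never

Round 1 — N6 at 120 > 90. N6 trips offline.
  N6 sheds 120 MW to N12, N22: 60 each.
    N12: 10+60 = 70 > 60
    N22: 20+60 = 80 ≤ 80
Round 2 — N12 trips offline.
  N12 sheds 70 MW to N11, N23: 35 each.
    N11: 10+35 = 45 ≤ 70
    N23: 30+35 = 65 > 60
Round 3 — N23 trips offline.
  N23 sheds 65 MW: no online neighbours, lost.
No further trips.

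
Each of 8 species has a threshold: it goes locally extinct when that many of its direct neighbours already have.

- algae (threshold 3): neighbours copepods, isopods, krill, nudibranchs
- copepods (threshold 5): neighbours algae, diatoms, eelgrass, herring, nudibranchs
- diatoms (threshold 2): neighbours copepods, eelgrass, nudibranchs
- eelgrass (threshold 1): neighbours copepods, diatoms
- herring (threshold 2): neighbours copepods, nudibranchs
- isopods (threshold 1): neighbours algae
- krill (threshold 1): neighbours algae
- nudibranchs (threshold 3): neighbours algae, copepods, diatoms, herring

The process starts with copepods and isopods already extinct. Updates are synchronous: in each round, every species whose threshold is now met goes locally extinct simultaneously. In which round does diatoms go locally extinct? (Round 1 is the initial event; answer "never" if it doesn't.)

Round 1 — copepods, isopods go locally extinct (initial).
Round 2 — checking thresholds:
  algae: 2 of 4 neighbours < 3, not yet.
  diatoms: 1 of 3 neighbours < 2, not yet.
  eelgrass: 1 of 2 neighbours ≥ 1, goes locally extinct.
  herring: 1 of 2 neighbours < 2, not yet.
  nudibranchs: 1 of 4 neighbours < 3, not yet.
Round 3 — checking thresholds:
  algae: 2 of 4 neighbours < 3, not yet.
  diatoms: 2 of 3 neighbours ≥ 2, goes locally extinct.
  herring: 1 of 2 neighbours < 2, not yet.
  nudibranchs: 1 of 4 neighbours < 3, not yet.
Round 4 — no new extinctions; cascade stops.

3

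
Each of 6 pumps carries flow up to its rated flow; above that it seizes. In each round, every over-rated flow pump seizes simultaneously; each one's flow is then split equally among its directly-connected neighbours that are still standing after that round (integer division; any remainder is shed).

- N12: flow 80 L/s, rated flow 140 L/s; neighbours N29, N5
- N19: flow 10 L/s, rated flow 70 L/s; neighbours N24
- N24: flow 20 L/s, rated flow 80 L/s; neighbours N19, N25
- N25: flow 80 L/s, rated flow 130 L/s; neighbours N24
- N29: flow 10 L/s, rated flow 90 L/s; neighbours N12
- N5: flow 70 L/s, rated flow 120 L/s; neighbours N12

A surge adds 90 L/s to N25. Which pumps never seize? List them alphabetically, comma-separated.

N12, N29, N5

Round 1 — N25 at 170 > 130. N25 seizes.
  N25 sheds 170 L/s to N24: 170 each.
    N24: 20+170 = 190 > 80
Round 2 — N24 seizes.
  N24 sheds 190 L/s to N19: 190 each.
    N19: 10+190 = 200 > 70
Round 3 — N19 seizes.
  N19 sheds 200 L/s: no online neighbours, lost.
No further seizures.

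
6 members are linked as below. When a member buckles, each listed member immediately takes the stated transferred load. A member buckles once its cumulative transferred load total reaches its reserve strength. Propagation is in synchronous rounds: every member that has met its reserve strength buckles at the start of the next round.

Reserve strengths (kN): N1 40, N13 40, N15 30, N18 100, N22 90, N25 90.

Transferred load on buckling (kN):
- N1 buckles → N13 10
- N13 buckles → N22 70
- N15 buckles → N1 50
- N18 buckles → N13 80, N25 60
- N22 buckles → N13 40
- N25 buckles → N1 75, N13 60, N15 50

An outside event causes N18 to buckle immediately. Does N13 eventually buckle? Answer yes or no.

yes

Round 1 — N18 buckles (initial).
  N13: +80 → 80 ≥ 40
  N25: +60 → 60 < 90
Round 2 — N13 buckles.
  N22: +70 → 70 < 90
No further bucklings.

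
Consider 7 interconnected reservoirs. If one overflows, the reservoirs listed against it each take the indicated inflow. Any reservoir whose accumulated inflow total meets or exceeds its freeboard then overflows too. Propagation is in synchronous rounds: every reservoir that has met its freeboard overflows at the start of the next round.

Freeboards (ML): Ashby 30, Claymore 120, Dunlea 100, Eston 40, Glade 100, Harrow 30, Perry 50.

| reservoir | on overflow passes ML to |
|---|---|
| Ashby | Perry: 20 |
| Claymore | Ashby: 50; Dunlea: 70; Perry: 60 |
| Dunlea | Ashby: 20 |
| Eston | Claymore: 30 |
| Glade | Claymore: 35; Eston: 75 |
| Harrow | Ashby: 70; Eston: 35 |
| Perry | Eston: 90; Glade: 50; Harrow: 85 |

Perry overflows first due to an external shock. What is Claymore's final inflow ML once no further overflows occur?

30

Round 1 — Perry overflows (initial).
  Eston: +90 → 90 ≥ 40
  Glade: +50 → 50 < 100
  Harrow: +85 → 85 ≥ 30
Round 2 — Eston, Harrow overflow.
  Ashby: +70 → 70 ≥ 30
  Claymore: +30 → 30 < 120
Round 3 — Ashby overflows.
No further overflows.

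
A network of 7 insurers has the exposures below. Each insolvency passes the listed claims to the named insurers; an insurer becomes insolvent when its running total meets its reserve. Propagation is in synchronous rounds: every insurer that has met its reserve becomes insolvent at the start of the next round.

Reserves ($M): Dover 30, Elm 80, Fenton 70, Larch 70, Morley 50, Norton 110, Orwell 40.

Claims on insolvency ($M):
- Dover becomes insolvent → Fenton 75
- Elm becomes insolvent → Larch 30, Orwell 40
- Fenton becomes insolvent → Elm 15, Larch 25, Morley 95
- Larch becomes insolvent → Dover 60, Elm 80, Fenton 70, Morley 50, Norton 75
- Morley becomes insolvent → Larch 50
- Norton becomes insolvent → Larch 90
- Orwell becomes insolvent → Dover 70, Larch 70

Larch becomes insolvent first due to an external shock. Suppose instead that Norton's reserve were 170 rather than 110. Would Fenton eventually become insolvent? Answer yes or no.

yes

With Norton's reserve at 170:
Round 1 — Larch becomes insolvent (initial).
  Dover: +60 → 60 ≥ 30
  Elm: +80 → 80 ≥ 80
  Fenton: +70 → 70 ≥ 70
  Morley: +50 → 50 ≥ 50
  Norton: +75 → 75 < 170
Round 2 — Dover, Elm, Fenton, Morley become insolvent.
  Orwell: +40 → 40 ≥ 40
Round 3 — Orwell becomes insolvent.
No further insolvencies.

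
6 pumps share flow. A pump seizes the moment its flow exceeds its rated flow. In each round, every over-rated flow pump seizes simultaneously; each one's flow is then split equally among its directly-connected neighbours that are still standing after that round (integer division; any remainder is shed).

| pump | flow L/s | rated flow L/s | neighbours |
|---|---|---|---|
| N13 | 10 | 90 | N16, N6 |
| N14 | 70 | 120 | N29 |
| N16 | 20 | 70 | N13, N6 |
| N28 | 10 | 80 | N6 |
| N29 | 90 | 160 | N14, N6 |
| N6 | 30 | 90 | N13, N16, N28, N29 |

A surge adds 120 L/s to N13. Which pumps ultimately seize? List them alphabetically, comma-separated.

N13, N16, N6

Round 1 — N13 at 130 > 90. N13 seizes.
  N13 sheds 130 L/s to N16, N6: 65 each.
    N16: 20+65 = 85 > 70
    N6: 30+65 = 95 > 90
Round 2 — N16, N6 seize.
  N16 sheds 85 L/s: no online neighbours, lost.
  N6 sheds 95 L/s to N28, N29: 47 each (1 lost).
    N28: 10+47 = 57 ≤ 80
    N29: 90+47 = 137 ≤ 160
No further seizures.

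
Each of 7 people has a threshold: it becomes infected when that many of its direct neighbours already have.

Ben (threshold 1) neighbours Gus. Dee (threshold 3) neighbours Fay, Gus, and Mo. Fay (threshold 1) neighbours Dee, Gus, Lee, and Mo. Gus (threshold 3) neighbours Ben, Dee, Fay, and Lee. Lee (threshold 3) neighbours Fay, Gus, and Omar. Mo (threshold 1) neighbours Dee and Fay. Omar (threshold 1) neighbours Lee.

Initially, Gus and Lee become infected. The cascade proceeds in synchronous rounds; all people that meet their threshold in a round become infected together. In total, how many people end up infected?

Round 1 — Gus, Lee become infected (initial).
Round 2 — checking thresholds:
  Ben: 1 of 1 neighbours ≥ 1, becomes infected.
  Dee: 1 of 3 neighbours < 3, not yet.
  Fay: 2 of 4 neighbours ≥ 1, becomes infected.
  Omar: 1 of 1 neighbours ≥ 1, becomes infected.
Round 3 — checking thresholds:
  Dee: 2 of 3 neighbours < 3, not yet.
  Mo: 1 of 2 neighbours ≥ 1, becomes infected.
Round 4 — checking thresholds:
  Dee: 3 of 3 neighbours ≥ 3, becomes infected.
Round 5 — no new infections; cascade stops.

7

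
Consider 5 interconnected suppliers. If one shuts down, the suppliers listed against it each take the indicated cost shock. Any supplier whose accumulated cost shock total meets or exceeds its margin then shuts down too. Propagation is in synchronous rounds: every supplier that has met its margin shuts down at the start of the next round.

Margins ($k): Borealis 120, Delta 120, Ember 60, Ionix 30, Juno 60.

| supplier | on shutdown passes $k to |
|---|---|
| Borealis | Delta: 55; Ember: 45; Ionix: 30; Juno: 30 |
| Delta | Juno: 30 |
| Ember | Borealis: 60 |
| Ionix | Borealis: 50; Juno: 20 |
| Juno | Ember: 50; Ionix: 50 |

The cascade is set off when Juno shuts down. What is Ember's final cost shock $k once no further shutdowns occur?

Round 1 — Juno shuts down (initial).
  Ember: +50 → 50 < 60
  Ionix: +50 → 50 ≥ 30
Round 2 — Ionix shuts down.
  Borealis: +50 → 50 < 120
No further shutdowns.

50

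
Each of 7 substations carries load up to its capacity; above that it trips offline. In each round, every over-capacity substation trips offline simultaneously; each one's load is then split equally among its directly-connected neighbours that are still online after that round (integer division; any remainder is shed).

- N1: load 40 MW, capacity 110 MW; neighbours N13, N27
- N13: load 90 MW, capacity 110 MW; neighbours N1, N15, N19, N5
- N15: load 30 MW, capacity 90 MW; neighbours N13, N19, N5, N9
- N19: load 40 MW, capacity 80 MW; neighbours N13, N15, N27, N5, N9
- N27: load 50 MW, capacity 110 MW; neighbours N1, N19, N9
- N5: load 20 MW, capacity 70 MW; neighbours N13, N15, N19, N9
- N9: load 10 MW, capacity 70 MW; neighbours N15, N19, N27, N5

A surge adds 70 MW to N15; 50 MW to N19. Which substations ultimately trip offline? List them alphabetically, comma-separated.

N1, N13, N15, N19, N27, N5, N9

Round 1 — N15 at 100 > 90; N19 at 90 > 80. N15, N19 trip offline.
  N15 sheds 100 MW to N13, N5, N9: 33 each (1 lost).
    N13: 90+33 = 123 > 110
    N5: 20+33 = 53 ≤ 70
    N9: 10+33 = 43 ≤ 70
  N19 sheds 90 MW to N13, N27, N5, N9: 22 each (2 lost).
    N13: 123+22 = 145 > 110
    N27: 50+22 = 72 ≤ 110
    N5: 53+22 = 75 > 70
    N9: 43+22 = 65 ≤ 70
Round 2 — N13, N5 trip offline.
  N13 sheds 145 MW to N1: 145 each.
    N1: 40+145 = 185 > 110
  N5 sheds 75 MW to N9: 75 each.
    N9: 65+75 = 140 > 70
Round 3 — N1, N9 trip offline.
  N1 sheds 185 MW to N27: 185 each.
    N27: 72+185 = 257 > 110
  N9 sheds 140 MW to N27: 140 each.
    N27: 257+140 = 397 > 110
Round 4 — N27 trips offline.
  N27 sheds 397 MW: no online neighbours, lost.
No further trips.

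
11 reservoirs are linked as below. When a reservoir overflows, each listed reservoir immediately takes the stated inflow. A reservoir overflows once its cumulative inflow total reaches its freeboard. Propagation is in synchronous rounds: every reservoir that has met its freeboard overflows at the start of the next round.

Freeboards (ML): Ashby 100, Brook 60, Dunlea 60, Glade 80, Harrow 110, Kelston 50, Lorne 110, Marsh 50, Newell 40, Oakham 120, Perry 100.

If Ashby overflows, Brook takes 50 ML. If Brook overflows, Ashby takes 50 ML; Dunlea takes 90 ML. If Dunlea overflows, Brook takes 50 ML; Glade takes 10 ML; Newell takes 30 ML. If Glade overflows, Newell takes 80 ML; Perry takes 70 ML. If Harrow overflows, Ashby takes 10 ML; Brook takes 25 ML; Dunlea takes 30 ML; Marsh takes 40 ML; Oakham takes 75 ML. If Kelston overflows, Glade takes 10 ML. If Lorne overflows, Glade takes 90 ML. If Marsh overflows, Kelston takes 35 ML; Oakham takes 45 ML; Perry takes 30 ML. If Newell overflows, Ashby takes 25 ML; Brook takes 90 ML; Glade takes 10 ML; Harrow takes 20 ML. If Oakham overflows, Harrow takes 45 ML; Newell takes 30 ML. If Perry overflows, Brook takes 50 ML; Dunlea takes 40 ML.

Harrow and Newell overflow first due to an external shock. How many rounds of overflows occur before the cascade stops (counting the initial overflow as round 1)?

Round 1 — Harrow, Newell overflow (initial).
  Ashby: +10+25 → 35 < 100
  Brook: +25+90 → 115 ≥ 60
  Dunlea: +30 → 30 < 60
  Glade: +10 → 10 < 80
  Marsh: +40 → 40 < 50
  Oakham: +75 → 75 < 120
Round 2 — Brook overflows.
  Ashby: +50 → 85 < 100
  Dunlea: +90 → 120 ≥ 60
Round 3 — Dunlea overflows.
  Glade: +10 → 20 < 80
No further overflows.

3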